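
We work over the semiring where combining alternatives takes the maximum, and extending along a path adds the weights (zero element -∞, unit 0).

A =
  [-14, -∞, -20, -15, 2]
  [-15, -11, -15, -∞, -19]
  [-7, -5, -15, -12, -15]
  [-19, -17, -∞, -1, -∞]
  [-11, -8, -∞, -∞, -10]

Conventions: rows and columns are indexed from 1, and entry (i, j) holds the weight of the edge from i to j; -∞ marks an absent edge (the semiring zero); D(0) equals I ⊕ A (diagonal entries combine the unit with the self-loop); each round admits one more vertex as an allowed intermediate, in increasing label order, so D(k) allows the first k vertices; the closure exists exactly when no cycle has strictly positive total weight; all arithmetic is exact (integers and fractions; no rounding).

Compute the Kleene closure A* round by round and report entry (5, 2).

D(0):
  [0, -∞, -20, -15, 2]
  [-15, 0, -15, -∞, -19]
  [-7, -5, 0, -12, -15]
  [-19, -17, -∞, 0, -∞]
  [-11, -8, -∞, -∞, 0]
D(1):
  [0, -∞, -20, -15, 2]
  [-15, 0, -15, -30, -13]
  [-7, -5, 0, -12, -5]
  [-19, -17, -39, 0, -17]
  [-11, -8, -31, -26, 0]
D(2):
  [0, -∞, -20, -15, 2]
  [-15, 0, -15, -30, -13]
  [-7, -5, 0, -12, -5]
  [-19, -17, -32, 0, -17]
  [-11, -8, -23, -26, 0]
D(3):
  [0, -25, -20, -15, 2]
  [-15, 0, -15, -27, -13]
  [-7, -5, 0, -12, -5]
  [-19, -17, -32, 0, -17]
  [-11, -8, -23, -26, 0]
D(4):
  [0, -25, -20, -15, 2]
  [-15, 0, -15, -27, -13]
  [-7, -5, 0, -12, -5]
  [-19, -17, -32, 0, -17]
  [-11, -8, -23, -26, 0]
D(5):
  [0, -6, -20, -15, 2]
  [-15, 0, -15, -27, -13]
  [-7, -5, 0, -12, -5]
  [-19, -17, -32, 0, -17]
  [-11, -8, -23, -26, 0]
Answer: A*[5][2] = -8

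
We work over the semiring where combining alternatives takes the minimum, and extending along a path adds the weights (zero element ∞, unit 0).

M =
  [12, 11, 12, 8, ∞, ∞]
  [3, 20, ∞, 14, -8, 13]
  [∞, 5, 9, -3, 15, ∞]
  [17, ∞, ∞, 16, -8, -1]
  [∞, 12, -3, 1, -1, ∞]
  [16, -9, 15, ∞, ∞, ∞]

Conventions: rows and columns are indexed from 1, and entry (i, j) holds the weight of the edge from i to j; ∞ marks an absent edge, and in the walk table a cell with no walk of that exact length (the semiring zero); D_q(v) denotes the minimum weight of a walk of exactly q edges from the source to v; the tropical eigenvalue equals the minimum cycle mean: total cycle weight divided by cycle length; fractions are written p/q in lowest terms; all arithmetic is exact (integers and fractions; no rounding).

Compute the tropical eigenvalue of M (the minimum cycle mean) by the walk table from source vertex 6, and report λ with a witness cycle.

q=0: [∞, ∞, ∞, ∞, ∞, 0]
q=1: [16, -9, 15, ∞, ∞, ∞]
q=2: [-6, 11, 24, 5, -17, 4]
q=3: [6, -5, -20, -16, -18, 4]
q=4: [-2, -15, -21, -23, -24, -17]
q=5: [-12, -26, -27, -24, -31, -24]
q=6: [-23, -33, -34, -30, -34, -25]
Optimal cycle mean attained by: cycle 2->5->3->4->6->2, total (-8) + (-3) + (-3) + (-1) + (-9), length 5.
Answer: λ = -24/5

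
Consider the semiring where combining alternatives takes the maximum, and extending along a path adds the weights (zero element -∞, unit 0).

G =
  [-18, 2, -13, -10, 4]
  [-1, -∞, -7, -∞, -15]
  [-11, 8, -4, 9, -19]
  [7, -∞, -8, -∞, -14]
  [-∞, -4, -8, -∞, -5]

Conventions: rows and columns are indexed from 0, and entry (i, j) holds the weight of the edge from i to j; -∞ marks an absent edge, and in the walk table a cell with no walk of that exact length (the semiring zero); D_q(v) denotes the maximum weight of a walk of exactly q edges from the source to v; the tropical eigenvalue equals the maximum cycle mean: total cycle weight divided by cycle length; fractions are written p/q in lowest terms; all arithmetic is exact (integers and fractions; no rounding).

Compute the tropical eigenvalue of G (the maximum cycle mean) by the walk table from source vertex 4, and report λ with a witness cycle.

q=0: [-∞, -∞, -∞, -∞, 0]
q=1: [-∞, -4, -8, -∞, -5]
q=2: [-5, 0, -11, 1, -10]
q=3: [8, -3, -7, -2, -1]
q=4: [5, 10, -5, 2, 12]
q=5: [9, 8, 4, 4, 9]
Optimal cycle mean attained by: cycle 0->4->2->3->0, total 4 + (-8) + 9 + 7, length 4.
Answer: λ = 3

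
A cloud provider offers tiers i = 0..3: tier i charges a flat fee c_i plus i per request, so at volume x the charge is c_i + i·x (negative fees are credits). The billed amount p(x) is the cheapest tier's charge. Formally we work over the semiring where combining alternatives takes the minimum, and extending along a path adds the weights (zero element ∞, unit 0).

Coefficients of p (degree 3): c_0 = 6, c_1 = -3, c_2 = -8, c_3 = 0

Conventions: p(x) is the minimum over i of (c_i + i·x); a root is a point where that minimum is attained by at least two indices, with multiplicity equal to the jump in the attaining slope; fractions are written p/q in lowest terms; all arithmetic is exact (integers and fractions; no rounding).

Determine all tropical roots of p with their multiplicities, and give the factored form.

hull edge (i=0, c=6) to (i=1, c=-3): slope -9, span 1
hull edge (i=1, c=-3) to (i=2, c=-8): slope -5, span 1
hull edge (i=2, c=-8) to (i=3, c=0): slope 8, span 1
Factored form: p(x) = 0 ⊗ (x ⊕ (-8)) ⊗ (x ⊕ 5) ⊗ (x ⊕ 9)
Answer: roots = -8 (mult 1), 5 (mult 1), 9 (mult 1)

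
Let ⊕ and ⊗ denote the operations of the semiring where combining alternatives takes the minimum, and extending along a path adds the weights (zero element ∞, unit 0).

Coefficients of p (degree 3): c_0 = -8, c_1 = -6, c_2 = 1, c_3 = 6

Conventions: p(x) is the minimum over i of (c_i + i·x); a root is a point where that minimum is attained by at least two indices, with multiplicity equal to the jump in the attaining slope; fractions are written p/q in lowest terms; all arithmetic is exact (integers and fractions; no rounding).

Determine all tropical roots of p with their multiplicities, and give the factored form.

hull edge (i=0, c=-8) to (i=1, c=-6): slope 2, span 1
hull edge (i=1, c=-6) to (i=3, c=6): slope 6, span 2
Factored form: p(x) = 6 ⊗ (x ⊕ (-6)) ⊗ (x ⊕ (-6)) ⊗ (x ⊕ (-2))
Answer: roots = -6 (mult 2), -2 (mult 1)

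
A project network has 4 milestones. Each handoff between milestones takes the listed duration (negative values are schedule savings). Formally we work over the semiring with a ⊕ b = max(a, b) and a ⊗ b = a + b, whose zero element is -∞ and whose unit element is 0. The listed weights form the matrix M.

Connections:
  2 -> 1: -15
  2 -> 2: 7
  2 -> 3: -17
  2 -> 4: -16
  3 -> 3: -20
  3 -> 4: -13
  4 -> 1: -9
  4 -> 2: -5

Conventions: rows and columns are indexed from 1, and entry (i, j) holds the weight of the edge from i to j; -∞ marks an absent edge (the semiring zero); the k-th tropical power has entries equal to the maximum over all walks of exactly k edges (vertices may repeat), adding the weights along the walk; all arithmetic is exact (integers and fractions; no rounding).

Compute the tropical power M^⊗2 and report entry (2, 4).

M^⊗2:
  [-∞, -∞, -∞, -∞]
  [-8, 14, -10, -9]
  [-22, -18, -40, -33]
  [-20, 2, -22, -21]
Key observation: the optimum is the walk 2->2->4, with weight 7 + (-16) = -9.
Optimal value attained by: walk 2->2->4.
Answer: (M^⊗2)[2][4] = -9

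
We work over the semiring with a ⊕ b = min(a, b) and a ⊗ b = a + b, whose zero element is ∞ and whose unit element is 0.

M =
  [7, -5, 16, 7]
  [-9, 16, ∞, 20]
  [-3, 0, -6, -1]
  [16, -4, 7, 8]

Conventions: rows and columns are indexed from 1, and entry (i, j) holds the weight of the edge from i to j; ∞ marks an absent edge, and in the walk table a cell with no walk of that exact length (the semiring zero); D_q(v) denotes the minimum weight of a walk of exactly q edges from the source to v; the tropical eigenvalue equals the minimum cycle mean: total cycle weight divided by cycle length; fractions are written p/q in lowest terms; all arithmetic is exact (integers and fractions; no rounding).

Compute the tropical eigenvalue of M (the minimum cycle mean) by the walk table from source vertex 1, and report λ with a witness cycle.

q=0: [0, ∞, ∞, ∞]
q=1: [7, -5, 16, 7]
q=2: [-14, 2, 10, 14]
q=3: [-7, -19, 2, -7]
q=4: [-28, -12, -4, 0]
Optimal cycle mean attained by: cycle 1->2->1, total (-5) + (-9), length 2.
Answer: λ = -7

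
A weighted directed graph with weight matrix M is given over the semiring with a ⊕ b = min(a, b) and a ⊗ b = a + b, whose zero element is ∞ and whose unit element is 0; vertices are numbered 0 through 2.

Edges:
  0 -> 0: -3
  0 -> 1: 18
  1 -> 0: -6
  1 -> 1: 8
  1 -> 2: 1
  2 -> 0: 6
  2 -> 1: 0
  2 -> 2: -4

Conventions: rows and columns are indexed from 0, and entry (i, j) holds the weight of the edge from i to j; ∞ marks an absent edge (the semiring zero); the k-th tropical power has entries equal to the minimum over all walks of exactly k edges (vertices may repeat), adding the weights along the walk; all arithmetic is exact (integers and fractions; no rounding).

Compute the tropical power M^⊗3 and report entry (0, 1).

M^⊗2:
  [-6, 15, 19]
  [-9, 1, -3]
  [-6, -4, -8]
M^⊗3:
  [-9, 12, 15]
  [-12, -3, -7]
  [-10, -8, -12]
Key observation: the optimum is the walk 0->0->0->1, with weight (-3) + (-3) + 18 = 12.
Optimal value attained by: walk 0->0->0->1.
Answer: (M^⊗3)[0][1] = 12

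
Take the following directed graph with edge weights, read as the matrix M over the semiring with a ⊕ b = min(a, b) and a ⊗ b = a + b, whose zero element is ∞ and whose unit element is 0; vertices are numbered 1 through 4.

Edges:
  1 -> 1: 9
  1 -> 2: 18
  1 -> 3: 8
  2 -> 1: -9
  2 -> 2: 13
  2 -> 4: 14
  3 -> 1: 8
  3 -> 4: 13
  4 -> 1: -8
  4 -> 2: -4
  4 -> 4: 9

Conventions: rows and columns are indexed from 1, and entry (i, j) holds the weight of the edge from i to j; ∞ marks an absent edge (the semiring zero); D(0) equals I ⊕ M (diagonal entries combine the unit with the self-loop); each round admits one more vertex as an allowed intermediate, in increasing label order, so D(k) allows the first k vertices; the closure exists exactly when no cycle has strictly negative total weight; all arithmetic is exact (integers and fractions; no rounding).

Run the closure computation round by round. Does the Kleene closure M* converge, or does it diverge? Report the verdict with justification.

D(0):
  [0, 18, 8, ∞]
  [-9, 0, ∞, 14]
  [8, ∞, 0, 13]
  [-8, -4, ∞, 0]
D(1):
  [0, 18, 8, ∞]
  [-9, 0, -1, 14]
  [8, 26, 0, 13]
  [-8, -4, 0, 0]
D(2):
  [0, 18, 8, 32]
  [-9, 0, -1, 14]
  [8, 26, 0, 13]
  [-13, -4, -5, 0]
D(3):
  [0, 18, 8, 21]
  [-9, 0, -1, 12]
  [8, 26, 0, 13]
  [-13, -4, -5, 0]
D(4):
  [0, 17, 8, 21]
  [-9, 0, -1, 12]
  [0, 9, 0, 13]
  [-13, -4, -5, 0]
Key observation: every diagonal entry stays at the unit through all rounds, so no improving cycle exists.
Answer: CONVERGES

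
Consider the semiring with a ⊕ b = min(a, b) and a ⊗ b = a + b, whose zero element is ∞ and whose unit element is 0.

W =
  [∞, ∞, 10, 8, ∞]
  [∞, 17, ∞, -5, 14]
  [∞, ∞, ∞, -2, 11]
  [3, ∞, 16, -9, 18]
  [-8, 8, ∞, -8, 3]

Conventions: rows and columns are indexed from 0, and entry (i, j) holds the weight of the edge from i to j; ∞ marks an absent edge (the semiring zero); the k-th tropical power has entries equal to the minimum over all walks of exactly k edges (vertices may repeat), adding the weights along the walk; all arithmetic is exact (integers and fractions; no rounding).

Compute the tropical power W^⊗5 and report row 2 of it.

W^⊗2:
  [11, ∞, 24, -1, 21]
  [-2, 22, 11, -14, 13]
  [1, 19, 14, -11, 14]
  [-6, 26, 7, -18, 9]
  [-5, 11, 2, -17, 6]
W^⊗3:
  [2, 29, 15, -10, 17]
  [-11, 21, 2, -23, 4]
  [-8, 22, 5, -20, 7]
  [-15, 17, -2, -27, 0]
  [-14, 14, -1, -26, 1]
W^⊗4:
  [-7, 25, 6, -19, 8]
  [-20, 12, -7, -32, -5]
  [-17, 15, -4, -29, -2]
  [-24, 8, -11, -36, -9]
  [-23, 9, -10, -35, -8]
W^⊗5:
  [-16, 16, -3, -28, -1]
  [-29, 3, -16, -41, -14]
  [-26, 6, -13, -38, -11]
  [-33, -1, -20, -45, -18]
  [-32, 0, -19, -44, -17]
Answer: row 2 of W^⊗5 = [-26, 6, -13, -38, -11]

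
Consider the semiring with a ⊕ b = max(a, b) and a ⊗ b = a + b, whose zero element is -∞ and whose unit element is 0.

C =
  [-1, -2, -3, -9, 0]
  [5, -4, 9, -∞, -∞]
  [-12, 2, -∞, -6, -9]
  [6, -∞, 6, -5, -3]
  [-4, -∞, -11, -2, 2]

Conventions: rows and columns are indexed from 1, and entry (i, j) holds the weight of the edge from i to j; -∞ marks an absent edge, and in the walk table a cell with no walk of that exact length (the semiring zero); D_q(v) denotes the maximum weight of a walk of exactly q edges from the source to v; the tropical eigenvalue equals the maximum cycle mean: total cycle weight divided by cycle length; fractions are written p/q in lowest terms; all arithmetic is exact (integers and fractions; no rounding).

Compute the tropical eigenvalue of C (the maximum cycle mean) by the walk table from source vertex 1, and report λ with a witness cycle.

q=0: [0, -∞, -∞, -∞, -∞]
q=1: [-1, -2, -3, -9, 0]
q=2: [3, -1, 7, -2, 2]
q=3: [4, 9, 8, 1, 4]
q=4: [14, 10, 18, 2, 6]
q=5: [15, 20, 19, 12, 14]
Optimal cycle mean attained by: cycle 2->3->2, total 9 + 2, length 2.
Answer: λ = 11/2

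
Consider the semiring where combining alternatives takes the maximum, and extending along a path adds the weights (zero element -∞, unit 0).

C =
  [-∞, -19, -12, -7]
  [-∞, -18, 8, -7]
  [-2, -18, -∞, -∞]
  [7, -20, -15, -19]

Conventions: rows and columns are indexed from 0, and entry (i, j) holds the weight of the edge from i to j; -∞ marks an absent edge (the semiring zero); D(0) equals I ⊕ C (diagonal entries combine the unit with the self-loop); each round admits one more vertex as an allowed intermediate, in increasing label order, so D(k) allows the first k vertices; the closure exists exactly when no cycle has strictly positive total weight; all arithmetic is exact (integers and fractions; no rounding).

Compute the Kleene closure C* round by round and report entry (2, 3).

D(0):
  [0, -19, -12, -7]
  [-∞, 0, 8, -7]
  [-2, -18, 0, -∞]
  [7, -20, -15, 0]
D(1):
  [0, -19, -12, -7]
  [-∞, 0, 8, -7]
  [-2, -18, 0, -9]
  [7, -12, -5, 0]
D(2):
  [0, -19, -11, -7]
  [-∞, 0, 8, -7]
  [-2, -18, 0, -9]
  [7, -12, -4, 0]
D(3):
  [0, -19, -11, -7]
  [6, 0, 8, -1]
  [-2, -18, 0, -9]
  [7, -12, -4, 0]
D(4):
  [0, -19, -11, -7]
  [6, 0, 8, -1]
  [-2, -18, 0, -9]
  [7, -12, -4, 0]
Answer: C*[2][3] = -9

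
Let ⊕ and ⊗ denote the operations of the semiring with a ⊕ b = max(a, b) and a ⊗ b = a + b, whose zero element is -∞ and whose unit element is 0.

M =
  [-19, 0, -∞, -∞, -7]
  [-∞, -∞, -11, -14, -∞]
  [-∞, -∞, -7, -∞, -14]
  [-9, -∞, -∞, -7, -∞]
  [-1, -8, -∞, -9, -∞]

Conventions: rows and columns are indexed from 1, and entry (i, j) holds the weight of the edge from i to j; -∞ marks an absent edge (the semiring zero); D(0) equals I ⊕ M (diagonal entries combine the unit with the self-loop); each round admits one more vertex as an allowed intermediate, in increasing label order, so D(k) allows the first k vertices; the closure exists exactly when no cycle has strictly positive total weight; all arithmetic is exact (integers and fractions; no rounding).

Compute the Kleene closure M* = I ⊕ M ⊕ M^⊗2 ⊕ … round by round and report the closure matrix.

D(0):
  [0, 0, -∞, -∞, -7]
  [-∞, 0, -11, -14, -∞]
  [-∞, -∞, 0, -∞, -14]
  [-9, -∞, -∞, 0, -∞]
  [-1, -8, -∞, -9, 0]
D(1):
  [0, 0, -∞, -∞, -7]
  [-∞, 0, -11, -14, -∞]
  [-∞, -∞, 0, -∞, -14]
  [-9, -9, -∞, 0, -16]
  [-1, -1, -∞, -9, 0]
D(2):
  [0, 0, -11, -14, -7]
  [-∞, 0, -11, -14, -∞]
  [-∞, -∞, 0, -∞, -14]
  [-9, -9, -20, 0, -16]
  [-1, -1, -12, -9, 0]
D(3):
  [0, 0, -11, -14, -7]
  [-∞, 0, -11, -14, -25]
  [-∞, -∞, 0, -∞, -14]
  [-9, -9, -20, 0, -16]
  [-1, -1, -12, -9, 0]
D(4):
  [0, 0, -11, -14, -7]
  [-23, 0, -11, -14, -25]
  [-∞, -∞, 0, -∞, -14]
  [-9, -9, -20, 0, -16]
  [-1, -1, -12, -9, 0]
D(5):
  [0, 0, -11, -14, -7]
  [-23, 0, -11, -14, -25]
  [-15, -15, 0, -23, -14]
  [-9, -9, -20, 0, -16]
  [-1, -1, -12, -9, 0]
Answer: M* = [[0, 0, -11, -14, -7], [-23, 0, -11, -14, -25], [-15, -15, 0, -23, -14], [-9, -9, -20, 0, -16], [-1, -1, -12, -9, 0]]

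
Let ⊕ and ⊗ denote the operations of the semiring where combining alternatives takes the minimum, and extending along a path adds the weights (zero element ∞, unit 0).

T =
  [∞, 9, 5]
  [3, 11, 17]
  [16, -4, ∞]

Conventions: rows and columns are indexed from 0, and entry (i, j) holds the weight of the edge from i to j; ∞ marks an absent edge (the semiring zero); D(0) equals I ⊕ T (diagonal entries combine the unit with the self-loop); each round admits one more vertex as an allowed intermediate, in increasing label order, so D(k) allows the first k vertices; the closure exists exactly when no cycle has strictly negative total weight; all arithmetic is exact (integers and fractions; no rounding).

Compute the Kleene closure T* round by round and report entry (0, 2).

D(0):
  [0, 9, 5]
  [3, 0, 17]
  [16, -4, 0]
D(1):
  [0, 9, 5]
  [3, 0, 8]
  [16, -4, 0]
D(2):
  [0, 9, 5]
  [3, 0, 8]
  [-1, -4, 0]
D(3):
  [0, 1, 5]
  [3, 0, 8]
  [-1, -4, 0]
Answer: T*[0][2] = 5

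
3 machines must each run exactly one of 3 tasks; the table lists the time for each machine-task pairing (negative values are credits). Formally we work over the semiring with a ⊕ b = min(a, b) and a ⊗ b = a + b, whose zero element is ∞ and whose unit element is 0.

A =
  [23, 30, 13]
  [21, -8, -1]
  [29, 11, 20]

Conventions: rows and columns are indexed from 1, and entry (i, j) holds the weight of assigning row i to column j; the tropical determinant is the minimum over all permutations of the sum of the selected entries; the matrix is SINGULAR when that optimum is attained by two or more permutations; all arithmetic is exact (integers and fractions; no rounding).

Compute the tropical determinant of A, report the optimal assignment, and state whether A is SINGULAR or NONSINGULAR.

σ = (1, 2, 3): 23 + (-8) + 20 = 35
σ = (1, 3, 2): 23 + (-1) + 11 = 33
σ = (2, 1, 3): 30 + 21 + 20 = 71
σ = (2, 3, 1): 30 + (-1) + 29 = 58
σ = (3, 1, 2): 13 + 21 + 11 = 45
σ = (3, 2, 1): 13 + (-8) + 29 = 34
Optimal value attained by: σ = (1, 3, 2).
Answer: det⊕(A) = 33; verdict: NONSINGULAR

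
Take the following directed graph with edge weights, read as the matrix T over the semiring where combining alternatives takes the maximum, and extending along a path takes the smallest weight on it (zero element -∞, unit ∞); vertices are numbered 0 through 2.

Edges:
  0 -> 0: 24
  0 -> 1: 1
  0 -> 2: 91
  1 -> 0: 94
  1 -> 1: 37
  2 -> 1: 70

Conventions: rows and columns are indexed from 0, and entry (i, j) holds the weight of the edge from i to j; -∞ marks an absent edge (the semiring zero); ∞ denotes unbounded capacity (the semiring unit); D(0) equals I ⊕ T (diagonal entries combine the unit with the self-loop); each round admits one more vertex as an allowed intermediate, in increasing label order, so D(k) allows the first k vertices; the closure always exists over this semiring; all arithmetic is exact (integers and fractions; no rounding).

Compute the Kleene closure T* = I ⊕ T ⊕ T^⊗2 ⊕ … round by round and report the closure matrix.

D(0):
  [∞, 1, 91]
  [94, ∞, -∞]
  [-∞, 70, ∞]
D(1):
  [∞, 1, 91]
  [94, ∞, 91]
  [-∞, 70, ∞]
D(2):
  [∞, 1, 91]
  [94, ∞, 91]
  [70, 70, ∞]
D(3):
  [∞, 70, 91]
  [94, ∞, 91]
  [70, 70, ∞]
Answer: T* = [[∞, 70, 91], [94, ∞, 91], [70, 70, ∞]]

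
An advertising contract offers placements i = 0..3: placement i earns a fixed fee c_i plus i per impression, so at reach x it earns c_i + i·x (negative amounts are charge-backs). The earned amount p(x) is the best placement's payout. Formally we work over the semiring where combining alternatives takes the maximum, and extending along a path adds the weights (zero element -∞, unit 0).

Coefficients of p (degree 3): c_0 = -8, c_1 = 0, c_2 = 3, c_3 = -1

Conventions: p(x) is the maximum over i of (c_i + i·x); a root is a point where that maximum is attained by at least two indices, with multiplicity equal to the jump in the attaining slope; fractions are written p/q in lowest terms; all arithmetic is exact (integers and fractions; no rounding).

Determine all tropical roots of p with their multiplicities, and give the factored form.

hull edge (i=0, c=-8) to (i=1, c=0): slope 8, span 1
hull edge (i=1, c=0) to (i=2, c=3): slope 3, span 1
hull edge (i=2, c=3) to (i=3, c=-1): slope -4, span 1
Factored form: p(x) = -1 ⊗ (x ⊕ (-8)) ⊗ (x ⊕ (-3)) ⊗ (x ⊕ 4)
Answer: roots = -8 (mult 1), -3 (mult 1), 4 (mult 1)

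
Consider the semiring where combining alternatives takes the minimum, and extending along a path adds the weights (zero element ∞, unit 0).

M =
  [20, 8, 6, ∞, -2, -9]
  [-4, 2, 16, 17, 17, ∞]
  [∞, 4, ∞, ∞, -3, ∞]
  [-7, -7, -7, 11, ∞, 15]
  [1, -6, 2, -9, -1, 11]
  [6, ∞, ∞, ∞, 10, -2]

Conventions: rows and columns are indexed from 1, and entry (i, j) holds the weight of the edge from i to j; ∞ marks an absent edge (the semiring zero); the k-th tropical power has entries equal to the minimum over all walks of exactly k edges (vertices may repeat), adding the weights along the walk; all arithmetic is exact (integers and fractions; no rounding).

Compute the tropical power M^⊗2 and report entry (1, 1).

M^⊗2:
  [-3, -8, 0, -11, -3, -11]
  [-2, 4, 2, 8, -6, -13]
  [-2, -9, -1, -12, -4, 8]
  [-11, -5, -1, 10, -10, -16]
  [-16, -16, -16, -10, -2, -8]
  [4, 4, 12, 1, 4, -4]
Key observation: the optimum is the walk 1->6->1, with weight (-9) + 6 = -3.
Optimal value attained by: walk 1->6->1.
Answer: (M^⊗2)[1][1] = -3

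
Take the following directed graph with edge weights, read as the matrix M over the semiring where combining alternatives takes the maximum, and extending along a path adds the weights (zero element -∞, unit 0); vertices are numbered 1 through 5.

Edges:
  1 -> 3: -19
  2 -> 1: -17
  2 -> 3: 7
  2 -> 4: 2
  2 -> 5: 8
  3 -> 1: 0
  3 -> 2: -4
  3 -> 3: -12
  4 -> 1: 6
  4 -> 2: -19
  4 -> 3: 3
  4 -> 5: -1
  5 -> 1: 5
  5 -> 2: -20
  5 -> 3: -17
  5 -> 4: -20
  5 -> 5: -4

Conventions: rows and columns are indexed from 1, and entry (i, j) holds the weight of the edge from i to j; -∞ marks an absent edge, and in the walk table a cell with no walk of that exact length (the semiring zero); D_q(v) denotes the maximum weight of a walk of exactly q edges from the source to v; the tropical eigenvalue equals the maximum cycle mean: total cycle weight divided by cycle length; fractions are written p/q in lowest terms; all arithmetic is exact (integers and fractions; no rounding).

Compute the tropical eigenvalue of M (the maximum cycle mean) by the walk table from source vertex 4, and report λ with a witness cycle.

q=0: [-∞, -∞, -∞, 0, -∞]
q=1: [6, -19, 3, -∞, -1]
q=2: [4, -1, -9, -17, -5]
q=3: [0, -13, 6, 1, 7]
q=4: [12, 2, 4, -11, 3]
q=5: [8, 0, 9, 4, 10]
Optimal cycle mean attained by: cycle 2->3->2, total 7 + (-4), length 2.
Answer: λ = 3/2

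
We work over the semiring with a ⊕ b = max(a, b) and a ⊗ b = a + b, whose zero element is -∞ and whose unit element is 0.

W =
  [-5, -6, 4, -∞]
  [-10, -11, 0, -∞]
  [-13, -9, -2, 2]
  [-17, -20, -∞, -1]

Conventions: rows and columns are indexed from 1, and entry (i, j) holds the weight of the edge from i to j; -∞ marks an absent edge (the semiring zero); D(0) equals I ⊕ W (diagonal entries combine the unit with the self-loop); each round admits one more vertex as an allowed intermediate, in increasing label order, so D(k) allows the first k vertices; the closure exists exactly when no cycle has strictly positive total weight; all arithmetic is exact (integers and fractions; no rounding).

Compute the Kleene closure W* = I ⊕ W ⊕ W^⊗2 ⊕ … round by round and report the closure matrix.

D(0):
  [0, -6, 4, -∞]
  [-10, 0, 0, -∞]
  [-13, -9, 0, 2]
  [-17, -20, -∞, 0]
D(1):
  [0, -6, 4, -∞]
  [-10, 0, 0, -∞]
  [-13, -9, 0, 2]
  [-17, -20, -13, 0]
D(2):
  [0, -6, 4, -∞]
  [-10, 0, 0, -∞]
  [-13, -9, 0, 2]
  [-17, -20, -13, 0]
D(3):
  [0, -5, 4, 6]
  [-10, 0, 0, 2]
  [-13, -9, 0, 2]
  [-17, -20, -13, 0]
D(4):
  [0, -5, 4, 6]
  [-10, 0, 0, 2]
  [-13, -9, 0, 2]
  [-17, -20, -13, 0]
Answer: W* = [[0, -5, 4, 6], [-10, 0, 0, 2], [-13, -9, 0, 2], [-17, -20, -13, 0]]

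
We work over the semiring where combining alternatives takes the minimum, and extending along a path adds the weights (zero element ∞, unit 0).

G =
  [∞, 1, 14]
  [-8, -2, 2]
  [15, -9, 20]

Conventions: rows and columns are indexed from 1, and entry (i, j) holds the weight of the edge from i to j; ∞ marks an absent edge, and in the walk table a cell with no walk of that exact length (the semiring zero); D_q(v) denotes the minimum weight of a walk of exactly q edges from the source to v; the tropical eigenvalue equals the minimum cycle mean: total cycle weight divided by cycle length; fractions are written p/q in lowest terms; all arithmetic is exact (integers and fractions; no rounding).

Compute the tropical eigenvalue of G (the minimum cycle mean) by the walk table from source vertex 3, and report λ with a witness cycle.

q=0: [∞, ∞, 0]
q=1: [15, -9, 20]
q=2: [-17, -11, -7]
q=3: [-19, -16, -9]
Optimal cycle mean attained by: cycle 1->2->1, total 1 + (-8), length 2.
Answer: λ = -7/2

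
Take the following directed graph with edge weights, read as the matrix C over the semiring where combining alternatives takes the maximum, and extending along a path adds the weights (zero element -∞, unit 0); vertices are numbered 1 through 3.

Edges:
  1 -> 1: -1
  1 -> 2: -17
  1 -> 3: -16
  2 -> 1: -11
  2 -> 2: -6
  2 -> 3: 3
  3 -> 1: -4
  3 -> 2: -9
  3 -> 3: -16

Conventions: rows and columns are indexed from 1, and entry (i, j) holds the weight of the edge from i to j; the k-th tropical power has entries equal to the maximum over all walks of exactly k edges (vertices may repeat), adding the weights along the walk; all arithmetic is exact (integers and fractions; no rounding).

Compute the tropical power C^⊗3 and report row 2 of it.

C^⊗2:
  [-2, -18, -14]
  [-1, -6, -3]
  [-5, -15, -6]
C^⊗3:
  [-3, -19, -15]
  [-2, -12, -3]
  [-6, -15, -12]
Answer: row 2 of C^⊗3 = [-2, -12, -3]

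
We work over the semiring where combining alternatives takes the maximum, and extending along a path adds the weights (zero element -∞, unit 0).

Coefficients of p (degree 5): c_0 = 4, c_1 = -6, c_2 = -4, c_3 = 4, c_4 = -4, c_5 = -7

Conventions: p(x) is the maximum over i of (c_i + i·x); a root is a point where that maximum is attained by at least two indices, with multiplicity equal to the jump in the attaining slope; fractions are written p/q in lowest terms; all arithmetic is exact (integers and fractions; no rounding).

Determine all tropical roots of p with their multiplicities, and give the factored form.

hull edge (i=0, c=4) to (i=3, c=4): slope 0, span 3
hull edge (i=3, c=4) to (i=5, c=-7): slope -11/2, span 2
Factored form: p(x) = -7 ⊗ (x ⊕ 0) ⊗ (x ⊕ 0) ⊗ (x ⊕ 0) ⊗ (x ⊕ 11/2) ⊗ (x ⊕ 11/2)
Answer: roots = 0 (mult 3), 11/2 (mult 2)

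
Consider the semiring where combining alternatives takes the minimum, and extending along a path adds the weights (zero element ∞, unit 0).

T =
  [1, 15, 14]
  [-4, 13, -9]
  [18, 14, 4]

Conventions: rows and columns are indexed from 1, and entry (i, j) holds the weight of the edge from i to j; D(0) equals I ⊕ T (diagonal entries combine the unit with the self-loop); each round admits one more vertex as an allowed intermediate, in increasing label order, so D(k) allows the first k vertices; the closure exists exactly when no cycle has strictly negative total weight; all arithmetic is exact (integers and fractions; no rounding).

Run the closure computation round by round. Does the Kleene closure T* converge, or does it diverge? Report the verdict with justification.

D(0):
  [0, 15, 14]
  [-4, 0, -9]
  [18, 14, 0]
D(1):
  [0, 15, 14]
  [-4, 0, -9]
  [18, 14, 0]
D(2):
  [0, 15, 6]
  [-4, 0, -9]
  [10, 14, 0]
D(3):
  [0, 15, 6]
  [-4, 0, -9]
  [10, 14, 0]
Key observation: every diagonal entry stays at the unit through all rounds, so no improving cycle exists.
Answer: CONVERGES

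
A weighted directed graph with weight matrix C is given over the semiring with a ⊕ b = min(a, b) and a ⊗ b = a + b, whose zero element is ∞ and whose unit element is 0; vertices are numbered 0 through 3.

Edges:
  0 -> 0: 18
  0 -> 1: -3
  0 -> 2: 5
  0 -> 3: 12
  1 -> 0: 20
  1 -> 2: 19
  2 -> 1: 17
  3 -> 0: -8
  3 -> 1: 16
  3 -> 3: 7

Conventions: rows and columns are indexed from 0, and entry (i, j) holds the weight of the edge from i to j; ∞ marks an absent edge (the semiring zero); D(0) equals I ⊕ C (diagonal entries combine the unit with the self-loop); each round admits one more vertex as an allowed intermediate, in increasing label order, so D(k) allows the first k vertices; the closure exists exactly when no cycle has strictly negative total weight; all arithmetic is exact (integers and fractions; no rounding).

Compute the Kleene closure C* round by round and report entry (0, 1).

D(0):
  [0, -3, 5, 12]
  [20, 0, 19, ∞]
  [∞, 17, 0, ∞]
  [-8, 16, ∞, 0]
D(1):
  [0, -3, 5, 12]
  [20, 0, 19, 32]
  [∞, 17, 0, ∞]
  [-8, -11, -3, 0]
D(2):
  [0, -3, 5, 12]
  [20, 0, 19, 32]
  [37, 17, 0, 49]
  [-8, -11, -3, 0]
D(3):
  [0, -3, 5, 12]
  [20, 0, 19, 32]
  [37, 17, 0, 49]
  [-8, -11, -3, 0]
D(4):
  [0, -3, 5, 12]
  [20, 0, 19, 32]
  [37, 17, 0, 49]
  [-8, -11, -3, 0]
Answer: C*[0][1] = -3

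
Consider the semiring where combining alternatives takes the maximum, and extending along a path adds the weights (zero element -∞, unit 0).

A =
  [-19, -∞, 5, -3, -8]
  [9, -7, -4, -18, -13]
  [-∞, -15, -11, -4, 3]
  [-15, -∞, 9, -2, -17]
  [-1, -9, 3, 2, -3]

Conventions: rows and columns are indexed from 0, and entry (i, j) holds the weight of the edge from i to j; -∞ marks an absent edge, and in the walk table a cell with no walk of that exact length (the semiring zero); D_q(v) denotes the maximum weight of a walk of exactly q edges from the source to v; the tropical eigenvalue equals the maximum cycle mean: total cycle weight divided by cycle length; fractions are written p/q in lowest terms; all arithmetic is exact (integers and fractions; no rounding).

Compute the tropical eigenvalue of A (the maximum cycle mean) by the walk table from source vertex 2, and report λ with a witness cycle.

q=0: [-∞, -∞, 0, -∞, -∞]
q=1: [-∞, -15, -11, -4, 3]
q=2: [2, -6, 6, 5, 0]
q=3: [3, -9, 14, 3, 9]
q=4: [8, 0, 12, 11, 17]
q=5: [16, 8, 20, 19, 15]
Optimal cycle mean attained by: cycle 2->4->3->2, total 3 + 2 + 9, length 3.
Answer: λ = 14/3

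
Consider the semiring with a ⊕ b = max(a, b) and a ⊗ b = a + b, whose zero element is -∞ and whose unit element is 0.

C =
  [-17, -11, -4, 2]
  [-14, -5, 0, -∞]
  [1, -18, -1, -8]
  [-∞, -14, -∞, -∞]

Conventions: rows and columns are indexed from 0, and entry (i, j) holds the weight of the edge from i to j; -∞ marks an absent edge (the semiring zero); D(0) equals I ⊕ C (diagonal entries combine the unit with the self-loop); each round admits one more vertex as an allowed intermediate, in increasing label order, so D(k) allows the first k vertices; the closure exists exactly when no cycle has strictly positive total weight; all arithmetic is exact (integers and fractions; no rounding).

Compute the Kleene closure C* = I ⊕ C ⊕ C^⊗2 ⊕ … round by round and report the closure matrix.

D(0):
  [0, -11, -4, 2]
  [-14, 0, 0, -∞]
  [1, -18, 0, -8]
  [-∞, -14, -∞, 0]
D(1):
  [0, -11, -4, 2]
  [-14, 0, 0, -12]
  [1, -10, 0, 3]
  [-∞, -14, -∞, 0]
D(2):
  [0, -11, -4, 2]
  [-14, 0, 0, -12]
  [1, -10, 0, 3]
  [-28, -14, -14, 0]
D(3):
  [0, -11, -4, 2]
  [1, 0, 0, 3]
  [1, -10, 0, 3]
  [-13, -14, -14, 0]
D(4):
  [0, -11, -4, 2]
  [1, 0, 0, 3]
  [1, -10, 0, 3]
  [-13, -14, -14, 0]
Answer: C* = [[0, -11, -4, 2], [1, 0, 0, 3], [1, -10, 0, 3], [-13, -14, -14, 0]]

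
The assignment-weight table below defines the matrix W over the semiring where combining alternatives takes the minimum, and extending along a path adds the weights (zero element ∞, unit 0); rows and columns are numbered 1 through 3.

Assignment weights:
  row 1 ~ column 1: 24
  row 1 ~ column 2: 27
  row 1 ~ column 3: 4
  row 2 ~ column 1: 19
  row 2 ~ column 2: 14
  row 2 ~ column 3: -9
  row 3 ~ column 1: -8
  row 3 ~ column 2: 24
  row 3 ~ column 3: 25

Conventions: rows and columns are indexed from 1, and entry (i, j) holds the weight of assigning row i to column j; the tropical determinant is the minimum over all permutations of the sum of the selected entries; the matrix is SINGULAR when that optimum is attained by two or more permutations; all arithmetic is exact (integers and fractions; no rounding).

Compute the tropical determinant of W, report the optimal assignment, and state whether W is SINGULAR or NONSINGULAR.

σ = (1, 2, 3): 24 + 14 + 25 = 63
σ = (1, 3, 2): 24 + (-9) + 24 = 39
σ = (2, 1, 3): 27 + 19 + 25 = 71
σ = (2, 3, 1): 27 + (-9) + (-8) = 10
σ = (3, 1, 2): 4 + 19 + 24 = 47
σ = (3, 2, 1): 4 + 14 + (-8) = 10
Optimal value attained by: σ = (2, 3, 1).
Answer: det⊕(W) = 10; verdict: SINGULAR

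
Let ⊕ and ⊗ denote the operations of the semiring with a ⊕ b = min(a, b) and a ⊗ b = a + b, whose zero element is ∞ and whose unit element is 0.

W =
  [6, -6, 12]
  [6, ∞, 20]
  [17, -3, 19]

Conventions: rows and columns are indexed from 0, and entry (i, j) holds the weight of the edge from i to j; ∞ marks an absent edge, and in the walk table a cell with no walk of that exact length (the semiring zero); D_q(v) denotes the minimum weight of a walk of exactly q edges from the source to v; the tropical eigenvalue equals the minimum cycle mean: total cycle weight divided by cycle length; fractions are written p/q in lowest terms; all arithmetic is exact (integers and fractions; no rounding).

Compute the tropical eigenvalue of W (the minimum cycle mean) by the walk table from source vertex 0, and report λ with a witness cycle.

q=0: [0, ∞, ∞]
q=1: [6, -6, 12]
q=2: [0, 0, 14]
q=3: [6, -6, 12]
Optimal cycle mean attained by: cycle 0->1->0, total (-6) + 6, length 2.
Answer: λ = 0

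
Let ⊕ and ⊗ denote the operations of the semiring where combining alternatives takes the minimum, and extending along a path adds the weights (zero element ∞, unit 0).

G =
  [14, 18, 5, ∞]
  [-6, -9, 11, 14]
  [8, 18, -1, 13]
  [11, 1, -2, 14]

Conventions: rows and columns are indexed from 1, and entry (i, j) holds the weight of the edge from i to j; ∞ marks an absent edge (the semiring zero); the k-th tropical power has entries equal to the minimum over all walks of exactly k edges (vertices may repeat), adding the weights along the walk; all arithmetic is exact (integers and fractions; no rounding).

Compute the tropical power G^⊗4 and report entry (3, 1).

G^⊗2:
  [12, 9, 4, 18]
  [-15, -18, -1, 5]
  [7, 9, -2, 12]
  [-5, -8, -3, 11]
G^⊗3:
  [3, 0, 3, 17]
  [-24, -27, -10, -4]
  [3, 0, -3, 11]
  [-14, -17, -4, 6]
G^⊗4:
  [-6, -9, 2, 14]
  [-33, -36, -19, -13]
  [-6, -9, -4, 10]
  [-23, -26, -9, -3]
Key observation: the optimum is the walk 3->2->2->2->1, with weight 18 + (-9) + (-9) + (-6) = -6.
Optimal value attained by: walk 3->2->2->2->1.
Answer: (G^⊗4)[3][1] = -6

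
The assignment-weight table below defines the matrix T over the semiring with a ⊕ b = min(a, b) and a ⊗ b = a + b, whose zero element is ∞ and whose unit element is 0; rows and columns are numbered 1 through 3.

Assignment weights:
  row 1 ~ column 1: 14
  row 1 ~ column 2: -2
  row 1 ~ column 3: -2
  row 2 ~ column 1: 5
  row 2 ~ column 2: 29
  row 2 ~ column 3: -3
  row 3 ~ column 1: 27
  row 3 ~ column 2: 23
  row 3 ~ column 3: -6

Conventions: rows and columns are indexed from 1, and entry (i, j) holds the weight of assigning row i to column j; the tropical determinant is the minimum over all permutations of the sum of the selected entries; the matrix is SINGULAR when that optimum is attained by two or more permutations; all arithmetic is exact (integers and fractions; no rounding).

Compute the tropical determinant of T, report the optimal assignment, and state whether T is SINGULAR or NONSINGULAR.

σ = (1, 2, 3): 14 + 29 + (-6) = 37
σ = (1, 3, 2): 14 + (-3) + 23 = 34
σ = (2, 1, 3): (-2) + 5 + (-6) = -3
σ = (2, 3, 1): (-2) + (-3) + 27 = 22
σ = (3, 1, 2): (-2) + 5 + 23 = 26
σ = (3, 2, 1): (-2) + 29 + 27 = 54
Optimal value attained by: σ = (2, 1, 3).
Answer: det⊕(T) = -3; verdict: NONSINGULAR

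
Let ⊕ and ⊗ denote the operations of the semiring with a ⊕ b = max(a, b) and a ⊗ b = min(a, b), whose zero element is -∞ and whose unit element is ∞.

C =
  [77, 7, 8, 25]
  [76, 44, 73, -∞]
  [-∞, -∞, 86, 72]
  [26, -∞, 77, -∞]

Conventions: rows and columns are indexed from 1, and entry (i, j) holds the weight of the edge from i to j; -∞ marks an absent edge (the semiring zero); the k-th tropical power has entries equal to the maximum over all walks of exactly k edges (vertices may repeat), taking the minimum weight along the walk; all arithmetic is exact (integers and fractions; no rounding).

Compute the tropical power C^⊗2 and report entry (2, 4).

C^⊗2:
  [77, 7, 25, 25]
  [76, 44, 73, 72]
  [26, -∞, 86, 72]
  [26, 7, 77, 72]
Key observation: the optimum is the walk 2->3->4, with weight 73 min 72 = 72.
Optimal value attained by: walk 2->3->4.
Answer: (C^⊗2)[2][4] = 72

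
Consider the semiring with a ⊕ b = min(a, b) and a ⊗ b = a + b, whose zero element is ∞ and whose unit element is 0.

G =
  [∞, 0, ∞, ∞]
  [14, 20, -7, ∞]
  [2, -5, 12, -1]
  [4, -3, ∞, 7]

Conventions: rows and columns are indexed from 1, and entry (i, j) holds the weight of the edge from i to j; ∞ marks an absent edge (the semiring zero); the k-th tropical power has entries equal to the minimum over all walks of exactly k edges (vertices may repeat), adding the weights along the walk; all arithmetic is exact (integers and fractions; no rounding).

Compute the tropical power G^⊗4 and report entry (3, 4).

G^⊗2:
  [14, 20, -7, ∞]
  [-5, -12, 5, -8]
  [3, -4, -12, 6]
  [11, 4, -10, 14]
G^⊗3:
  [-5, -12, 5, -8]
  [-4, -11, -19, -1]
  [-10, -17, -11, -13]
  [-8, -15, -3, -11]
G^⊗4:
  [-4, -11, -19, -1]
  [-17, -24, -18, -20]
  [-9, -16, -24, -12]
  [-7, -14, -22, -4]
Key observation: the optimum is the walk 3->4->2->3->4, with weight (-1) + (-3) + (-7) + (-1) = -12.
Optimal value attained by: walk 3->4->2->3->4.
Answer: (G^⊗4)[3][4] = -12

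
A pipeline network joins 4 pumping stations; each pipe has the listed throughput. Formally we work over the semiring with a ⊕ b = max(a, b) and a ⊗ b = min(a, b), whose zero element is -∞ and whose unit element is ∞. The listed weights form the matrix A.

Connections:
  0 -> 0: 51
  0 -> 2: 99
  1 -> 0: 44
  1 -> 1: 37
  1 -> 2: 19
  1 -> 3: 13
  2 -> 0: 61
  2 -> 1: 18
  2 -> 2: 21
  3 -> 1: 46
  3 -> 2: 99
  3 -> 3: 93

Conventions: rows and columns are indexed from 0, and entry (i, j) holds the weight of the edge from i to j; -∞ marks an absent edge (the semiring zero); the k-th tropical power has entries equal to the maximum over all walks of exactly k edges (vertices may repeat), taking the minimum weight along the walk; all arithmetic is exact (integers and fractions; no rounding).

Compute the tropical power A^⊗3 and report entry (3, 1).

A^⊗2:
  [61, 18, 51, -∞]
  [44, 37, 44, 13]
  [51, 18, 61, 13]
  [61, 46, 93, 93]
A^⊗3:
  [51, 18, 61, 13]
  [44, 37, 44, 13]
  [61, 18, 51, 13]
  [61, 46, 93, 93]
Key observation: the optimum is the walk 3->3->3->1, with weight 93 min 93 min 46 = 46.
Optimal value attained by: walk 3->3->3->1.
Answer: (A^⊗3)[3][1] = 46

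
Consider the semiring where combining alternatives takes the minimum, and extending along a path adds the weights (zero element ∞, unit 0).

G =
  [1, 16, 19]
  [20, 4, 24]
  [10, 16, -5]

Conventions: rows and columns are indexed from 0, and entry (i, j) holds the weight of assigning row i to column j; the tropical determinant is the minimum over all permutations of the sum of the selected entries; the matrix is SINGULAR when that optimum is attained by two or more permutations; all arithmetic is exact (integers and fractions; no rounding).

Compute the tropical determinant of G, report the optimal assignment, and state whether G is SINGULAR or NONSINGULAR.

σ = (0, 1, 2): 1 + 4 + (-5) = 0
σ = (0, 2, 1): 1 + 24 + 16 = 41
σ = (1, 0, 2): 16 + 20 + (-5) = 31
σ = (1, 2, 0): 16 + 24 + 10 = 50
σ = (2, 0, 1): 19 + 20 + 16 = 55
σ = (2, 1, 0): 19 + 4 + 10 = 33
Optimal value attained by: σ = (0, 1, 2).
Answer: det⊕(G) = 0; verdict: NONSINGULAR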